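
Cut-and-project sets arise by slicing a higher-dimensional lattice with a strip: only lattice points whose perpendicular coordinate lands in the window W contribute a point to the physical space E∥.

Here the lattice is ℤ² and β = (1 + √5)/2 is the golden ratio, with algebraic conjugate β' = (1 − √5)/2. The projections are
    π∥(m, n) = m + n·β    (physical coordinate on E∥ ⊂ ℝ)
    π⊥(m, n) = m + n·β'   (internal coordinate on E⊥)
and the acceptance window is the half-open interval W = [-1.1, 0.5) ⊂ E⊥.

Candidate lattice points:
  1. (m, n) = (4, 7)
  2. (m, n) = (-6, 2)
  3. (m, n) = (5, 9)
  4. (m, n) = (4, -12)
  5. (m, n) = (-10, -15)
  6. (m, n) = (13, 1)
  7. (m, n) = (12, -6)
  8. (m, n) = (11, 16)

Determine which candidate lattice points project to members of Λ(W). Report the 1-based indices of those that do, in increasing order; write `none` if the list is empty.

1, 3, 5

Numerically β ≈ 1.618034 and β' = −1/β ≈ -0.618034.
#1 (4,7): internal coord 4 + (7)·β' = -0.326238; -0.326238 ∈ [-1.1, 0.5) → IN Λ
#2 (-6,2): internal coord -6 + (2)·β' = -7.236068; -7.236068 ∉ [-1.1, 0.5) → out
#3 (5,9): internal coord 5 + (9)·β' = -0.562306; -0.562306 ∈ [-1.1, 0.5) → IN Λ
#4 (4,-12): internal coord 4 + (-12)·β' = +11.416408; +11.416408 ∉ [-1.1, 0.5) → out
#5 (-10,-15): internal coord -10 + (-15)·β' = -0.729490; -0.729490 ∈ [-1.1, 0.5) → IN Λ
#6 (13,1): internal coord 13 + (1)·β' = +12.381966; +12.381966 ∉ [-1.1, 0.5) → out
#7 (12,-6): internal coord 12 + (-6)·β' = +15.708204; +15.708204 ∉ [-1.1, 0.5) → out
#8 (11,16): internal coord 11 + (16)·β' = +1.111456; +1.111456 ∉ [-1.1, 0.5) → out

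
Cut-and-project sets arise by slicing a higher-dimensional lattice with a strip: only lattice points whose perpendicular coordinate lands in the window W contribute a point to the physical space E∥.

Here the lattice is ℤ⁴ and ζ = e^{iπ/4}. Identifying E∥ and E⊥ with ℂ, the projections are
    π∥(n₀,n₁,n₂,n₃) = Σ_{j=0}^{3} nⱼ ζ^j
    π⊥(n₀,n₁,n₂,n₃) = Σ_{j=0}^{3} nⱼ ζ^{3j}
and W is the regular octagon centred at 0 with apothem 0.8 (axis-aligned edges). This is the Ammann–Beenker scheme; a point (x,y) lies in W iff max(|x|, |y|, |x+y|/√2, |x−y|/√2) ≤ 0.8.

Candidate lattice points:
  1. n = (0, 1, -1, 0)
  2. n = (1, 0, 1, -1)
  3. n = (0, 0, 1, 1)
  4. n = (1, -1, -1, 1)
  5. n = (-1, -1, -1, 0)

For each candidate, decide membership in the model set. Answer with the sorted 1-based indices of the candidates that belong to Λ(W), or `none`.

3, 5

π⊥(n) = n₀ + n₁ζ³ + n₂ζ⁶ + n₃ζ⁹ where ζ = e^{iπ/4}.
#1 (0, 1, -1, 0): internal (-0.70711, 1.70711); octagon support 1.70711 vs apothem 0.8 → ∉ W
#2 (1, 0, 1, -1): internal (0.29289, -1.70711); octagon support 1.70711 vs apothem 0.8 → ∉ W
#3 (0, 0, 1, 1): internal (0.70711, -0.29289); octagon support 0.70711 vs apothem 0.8 → ∈ W
#4 (1, -1, -1, 1): internal (2.41421, 1.00000); octagon support 2.41421 vs apothem 0.8 → ∉ W
#5 (-1, -1, -1, 0): internal (-0.29289, 0.29289); octagon support 0.41421 vs apothem 0.8 → ∈ W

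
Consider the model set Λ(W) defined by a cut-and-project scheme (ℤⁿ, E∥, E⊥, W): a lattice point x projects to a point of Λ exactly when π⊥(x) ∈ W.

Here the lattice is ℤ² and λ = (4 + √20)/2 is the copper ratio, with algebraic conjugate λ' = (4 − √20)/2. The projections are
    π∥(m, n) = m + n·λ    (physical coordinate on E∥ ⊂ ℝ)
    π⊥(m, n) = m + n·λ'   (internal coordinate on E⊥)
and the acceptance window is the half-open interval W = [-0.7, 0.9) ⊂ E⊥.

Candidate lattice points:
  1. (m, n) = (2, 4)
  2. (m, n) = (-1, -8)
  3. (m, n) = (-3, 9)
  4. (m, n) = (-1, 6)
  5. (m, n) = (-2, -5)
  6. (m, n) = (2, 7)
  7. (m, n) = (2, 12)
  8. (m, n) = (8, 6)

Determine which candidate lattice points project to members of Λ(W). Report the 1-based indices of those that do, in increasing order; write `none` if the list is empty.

2, 6

Compute λ' = (4−√20)/2 = -0.2361, so π⊥(m,n) = m -0.2361·n.
candidate 1: (m,n)=(2,4) → π∥ = 2+4·λ ≈ 18.9443, π⊥ = 2+4·λ' ≈ 1.0557 ∉ [-0.7, 0.9) ⇒ out
candidate 2: (m,n)=(-1,-8) → π∥ = -1-8·λ ≈ -34.8885, π⊥ = -1-8·λ' ≈ 0.8885 ∈ [-0.7, 0.9) ⇒ IN Λ
candidate 3: (m,n)=(-3,9) → π∥ = -3+9·λ ≈ 35.1246, π⊥ = -3+9·λ' ≈ -5.1246 ∉ [-0.7, 0.9) ⇒ out
candidate 4: (m,n)=(-1,6) → π∥ = -1+6·λ ≈ 24.4164, π⊥ = -1+6·λ' ≈ -2.4164 ∉ [-0.7, 0.9) ⇒ out
candidate 5: (m,n)=(-2,-5) → π∥ = -2-5·λ ≈ -23.1803, π⊥ = -2-5·λ' ≈ -0.8197 ∉ [-0.7, 0.9) ⇒ out
candidate 6: (m,n)=(2,7) → π∥ = 2+7·λ ≈ 31.6525, π⊥ = 2+7·λ' ≈ 0.3475 ∈ [-0.7, 0.9) ⇒ IN Λ
candidate 7: (m,n)=(2,12) → π∥ = 2+12·λ ≈ 52.8328, π⊥ = 2+12·λ' ≈ -0.8328 ∉ [-0.7, 0.9) ⇒ out
candidate 8: (m,n)=(8,6) → π∥ = 8+6·λ ≈ 33.4164, π⊥ = 8+6·λ' ≈ 6.5836 ∉ [-0.7, 0.9) ⇒ out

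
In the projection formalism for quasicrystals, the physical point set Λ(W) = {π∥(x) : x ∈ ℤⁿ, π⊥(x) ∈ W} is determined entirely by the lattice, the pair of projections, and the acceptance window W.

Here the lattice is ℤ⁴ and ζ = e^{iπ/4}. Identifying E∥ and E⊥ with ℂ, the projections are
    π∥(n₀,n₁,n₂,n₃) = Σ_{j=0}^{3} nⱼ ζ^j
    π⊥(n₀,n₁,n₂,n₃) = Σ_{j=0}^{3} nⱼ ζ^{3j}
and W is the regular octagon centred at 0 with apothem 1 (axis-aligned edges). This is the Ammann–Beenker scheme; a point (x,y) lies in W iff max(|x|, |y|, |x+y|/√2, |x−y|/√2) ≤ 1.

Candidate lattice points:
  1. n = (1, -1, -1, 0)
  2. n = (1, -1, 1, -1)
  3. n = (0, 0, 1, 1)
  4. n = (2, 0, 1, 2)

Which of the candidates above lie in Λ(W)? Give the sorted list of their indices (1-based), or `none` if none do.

3

Internal map: ζ^{3j} for j=0..3 gives (1,0), (−√2/2,√2/2), (0,−1), (√2/2,√2/2).
#1 (1, -1, -1, 0): internal (1.707107, 0.292893); octagon support 1.707107 vs apothem 1 → ∉ W
#2 (1, -1, 1, -1): internal (1.000000, -2.414214); octagon support 2.414214 vs apothem 1 → ∉ W
#3 (0, 0, 1, 1): internal (0.707107, -0.292893); octagon support 0.707107 vs apothem 1 → ∈ W
#4 (2, 0, 1, 2): internal (3.414214, 0.414214); octagon support 3.414214 vs apothem 1 → ∉ W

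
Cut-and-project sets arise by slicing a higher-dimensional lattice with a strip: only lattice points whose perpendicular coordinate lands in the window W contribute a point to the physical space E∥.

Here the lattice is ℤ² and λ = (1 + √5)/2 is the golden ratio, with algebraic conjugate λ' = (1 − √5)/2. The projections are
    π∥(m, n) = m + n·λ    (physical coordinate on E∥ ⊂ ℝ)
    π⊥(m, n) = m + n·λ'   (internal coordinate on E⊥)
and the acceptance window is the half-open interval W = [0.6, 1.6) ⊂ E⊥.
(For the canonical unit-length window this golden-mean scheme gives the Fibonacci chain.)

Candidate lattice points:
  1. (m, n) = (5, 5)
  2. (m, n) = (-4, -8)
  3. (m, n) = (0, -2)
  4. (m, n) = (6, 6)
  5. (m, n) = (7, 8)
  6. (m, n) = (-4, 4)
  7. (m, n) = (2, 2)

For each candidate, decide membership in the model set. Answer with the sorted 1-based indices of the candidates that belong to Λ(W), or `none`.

2, 3, 7

Numerically λ ≈ 1.61803 and λ' = −1/λ ≈ -0.61803.
candidate 1: (m,n)=(5,5) → π∥ = 5+5·λ ≈ 13.09017, π⊥ = 5+5·λ' ≈ 1.90983 ∉ [0.6, 1.6) ⇒ out
candidate 2: (m,n)=(-4,-8) → π∥ = -4-8·λ ≈ -16.94427, π⊥ = -4-8·λ' ≈ 0.94427 ∈ [0.6, 1.6) ⇒ IN Λ
candidate 3: (m,n)=(0,-2) → π∥ = 0-2·λ ≈ -3.23607, π⊥ = 0-2·λ' ≈ 1.23607 ∈ [0.6, 1.6) ⇒ IN Λ
candidate 4: (m,n)=(6,6) → π∥ = 6+6·λ ≈ 15.70820, π⊥ = 6+6·λ' ≈ 2.29180 ∉ [0.6, 1.6) ⇒ out
candidate 5: (m,n)=(7,8) → π∥ = 7+8·λ ≈ 19.94427, π⊥ = 7+8·λ' ≈ 2.05573 ∉ [0.6, 1.6) ⇒ out
candidate 6: (m,n)=(-4,4) → π∥ = -4+4·λ ≈ 2.47214, π⊥ = -4+4·λ' ≈ -6.47214 ∉ [0.6, 1.6) ⇒ out
candidate 7: (m,n)=(2,2) → π∥ = 2+2·λ ≈ 5.23607, π⊥ = 2+2·λ' ≈ 0.76393 ∈ [0.6, 1.6) ⇒ IN Λ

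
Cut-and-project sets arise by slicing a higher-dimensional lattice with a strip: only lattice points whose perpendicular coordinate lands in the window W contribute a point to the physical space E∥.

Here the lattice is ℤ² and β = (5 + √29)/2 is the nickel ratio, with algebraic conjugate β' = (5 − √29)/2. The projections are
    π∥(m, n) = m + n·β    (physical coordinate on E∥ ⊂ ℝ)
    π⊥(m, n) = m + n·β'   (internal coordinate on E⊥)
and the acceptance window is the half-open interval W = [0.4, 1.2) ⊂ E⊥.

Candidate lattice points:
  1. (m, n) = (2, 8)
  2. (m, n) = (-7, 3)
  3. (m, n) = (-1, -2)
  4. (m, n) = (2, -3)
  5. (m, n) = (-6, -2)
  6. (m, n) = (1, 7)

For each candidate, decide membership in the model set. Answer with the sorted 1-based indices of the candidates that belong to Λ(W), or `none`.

1

β' = (5−√29)/2 ≈ -0.192582.
#1 (2,8): internal coord 2 + (8)·β' = +0.459341; +0.459341 ∈ [0.4, 1.2) → IN Λ
#2 (-7,3): internal coord -7 + (3)·β' = -7.577747; -7.577747 ∉ [0.4, 1.2) → out
#3 (-1,-2): internal coord -1 + (-2)·β' = -0.614835; -0.614835 ∉ [0.4, 1.2) → out
#4 (2,-3): internal coord 2 + (-3)·β' = +2.577747; +2.577747 ∉ [0.4, 1.2) → out
#5 (-6,-2): internal coord -6 + (-2)·β' = -5.614835; -5.614835 ∉ [0.4, 1.2) → out
#6 (1,7): internal coord 1 + (7)·β' = -0.348077; -0.348077 ∉ [0.4, 1.2) → out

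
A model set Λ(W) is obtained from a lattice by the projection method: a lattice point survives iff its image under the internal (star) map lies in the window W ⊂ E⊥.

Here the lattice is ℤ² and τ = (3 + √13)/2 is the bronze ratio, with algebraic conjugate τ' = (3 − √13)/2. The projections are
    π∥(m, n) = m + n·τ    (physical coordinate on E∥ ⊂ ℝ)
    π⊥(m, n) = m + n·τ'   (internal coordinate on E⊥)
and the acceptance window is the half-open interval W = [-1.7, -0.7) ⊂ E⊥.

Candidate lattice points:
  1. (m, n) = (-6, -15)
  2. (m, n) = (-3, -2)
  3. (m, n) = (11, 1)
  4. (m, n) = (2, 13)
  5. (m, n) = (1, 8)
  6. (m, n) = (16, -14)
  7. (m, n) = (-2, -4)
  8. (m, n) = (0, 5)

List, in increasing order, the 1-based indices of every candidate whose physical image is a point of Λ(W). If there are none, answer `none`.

1, 5, 7, 8

Compute τ' = (3−√13)/2 = -0.3028, so π⊥(m,n) = m -0.3028·n.
#1 (-6,-15): internal coord -6 + (-15)·τ' = -1.4584; -1.4584 ∈ [-1.7, -0.7) → IN Λ
#2 (-3,-2): internal coord -3 + (-2)·τ' = -2.3944; -2.3944 ∉ [-1.7, -0.7) → out
#3 (11,1): internal coord 11 + (1)·τ' = +10.6972; +10.6972 ∉ [-1.7, -0.7) → out
#4 (2,13): internal coord 2 + (13)·τ' = -1.9361; -1.9361 ∉ [-1.7, -0.7) → out
#5 (1,8): internal coord 1 + (8)·τ' = -1.4222; -1.4222 ∈ [-1.7, -0.7) → IN Λ
#6 (16,-14): internal coord 16 + (-14)·τ' = +20.2389; +20.2389 ∉ [-1.7, -0.7) → out
#7 (-2,-4): internal coord -2 + (-4)·τ' = -0.7889; -0.7889 ∈ [-1.7, -0.7) → IN Λ
#8 (0,5): internal coord 0 + (5)·τ' = -1.5139; -1.5139 ∈ [-1.7, -0.7) → IN Λ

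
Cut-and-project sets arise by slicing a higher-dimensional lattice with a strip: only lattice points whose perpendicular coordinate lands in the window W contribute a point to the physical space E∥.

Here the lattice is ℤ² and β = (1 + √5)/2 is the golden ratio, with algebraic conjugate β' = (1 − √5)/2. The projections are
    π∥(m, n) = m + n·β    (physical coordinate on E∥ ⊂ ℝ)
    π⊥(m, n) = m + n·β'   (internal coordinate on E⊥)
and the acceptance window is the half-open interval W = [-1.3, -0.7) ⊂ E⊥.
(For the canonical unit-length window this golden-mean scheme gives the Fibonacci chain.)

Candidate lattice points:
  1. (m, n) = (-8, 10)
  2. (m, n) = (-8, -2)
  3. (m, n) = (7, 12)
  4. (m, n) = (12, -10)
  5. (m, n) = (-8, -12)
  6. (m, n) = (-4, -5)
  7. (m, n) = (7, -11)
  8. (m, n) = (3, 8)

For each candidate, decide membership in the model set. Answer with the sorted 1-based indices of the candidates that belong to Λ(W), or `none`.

6

β' = (1−√5)/2 ≈ -0.61803.
#1 (-8,10): internal coord -8 + (10)·β' = -14.18034; -14.18034 ∉ [-1.3, -0.7) → out
#2 (-8,-2): internal coord -8 + (-2)·β' = -6.76393; -6.76393 ∉ [-1.3, -0.7) → out
#3 (7,12): internal coord 7 + (12)·β' = -0.41641; -0.41641 ∉ [-1.3, -0.7) → out
#4 (12,-10): internal coord 12 + (-10)·β' = +18.18034; +18.18034 ∉ [-1.3, -0.7) → out
#5 (-8,-12): internal coord -8 + (-12)·β' = -0.58359; -0.58359 ∉ [-1.3, -0.7) → out
#6 (-4,-5): internal coord -4 + (-5)·β' = -0.90983; -0.90983 ∈ [-1.3, -0.7) → IN Λ
#7 (7,-11): internal coord 7 + (-11)·β' = +13.79837; +13.79837 ∉ [-1.3, -0.7) → out
#8 (3,8): internal coord 3 + (8)·β' = -1.94427; -1.94427 ∉ [-1.3, -0.7) → out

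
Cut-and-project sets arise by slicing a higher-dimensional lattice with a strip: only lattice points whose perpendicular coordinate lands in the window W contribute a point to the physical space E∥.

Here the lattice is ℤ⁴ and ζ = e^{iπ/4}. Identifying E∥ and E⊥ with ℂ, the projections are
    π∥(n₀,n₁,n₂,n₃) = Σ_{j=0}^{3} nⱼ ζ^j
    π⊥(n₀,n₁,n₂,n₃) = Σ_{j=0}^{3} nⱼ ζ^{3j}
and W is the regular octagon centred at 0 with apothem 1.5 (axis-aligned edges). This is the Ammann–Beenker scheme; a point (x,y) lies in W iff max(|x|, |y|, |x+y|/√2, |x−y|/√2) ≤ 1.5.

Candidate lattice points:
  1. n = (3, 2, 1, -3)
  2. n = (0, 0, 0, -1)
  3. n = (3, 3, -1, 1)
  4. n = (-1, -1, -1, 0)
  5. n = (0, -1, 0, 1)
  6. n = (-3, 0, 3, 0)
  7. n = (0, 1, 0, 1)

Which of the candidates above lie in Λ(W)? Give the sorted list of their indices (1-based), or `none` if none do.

2, 4, 5, 7

Internal map: ζ^{3j} for j=0..3 gives (1,0), (−√2/2,√2/2), (0,−1), (√2/2,√2/2).
candidate 1: n = (3, 2, 1, -3) → π⊥ ≈ (-0.53553, -1.70711); max(|x|,|y|,|x±y|/√2) = 1.70711 > 1.5 ⇒ ∉ W
candidate 2: n = (0, 0, 0, -1) → π⊥ ≈ (-0.70711, -0.70711); max(|x|,|y|,|x±y|/√2) = 1.00000 ≤ 1.5 ⇒ ∈ W
candidate 3: n = (3, 3, -1, 1) → π⊥ ≈ (+1.58579, +3.82843); max(|x|,|y|,|x±y|/√2) = 3.82843 > 1.5 ⇒ ∉ W
candidate 4: n = (-1, -1, -1, 0) → π⊥ ≈ (-0.29289, +0.29289); max(|x|,|y|,|x±y|/√2) = 0.41421 ≤ 1.5 ⇒ ∈ W
candidate 5: n = (0, -1, 0, 1) → π⊥ ≈ (+1.41421, +0.00000); max(|x|,|y|,|x±y|/√2) = 1.41421 ≤ 1.5 ⇒ ∈ W
candidate 6: n = (-3, 0, 3, 0) → π⊥ ≈ (-3.00000, -3.00000); max(|x|,|y|,|x±y|/√2) = 4.24264 > 1.5 ⇒ ∉ W
candidate 7: n = (0, 1, 0, 1) → π⊥ ≈ (+0.00000, +1.41421); max(|x|,|y|,|x±y|/√2) = 1.41421 ≤ 1.5 ⇒ ∈ W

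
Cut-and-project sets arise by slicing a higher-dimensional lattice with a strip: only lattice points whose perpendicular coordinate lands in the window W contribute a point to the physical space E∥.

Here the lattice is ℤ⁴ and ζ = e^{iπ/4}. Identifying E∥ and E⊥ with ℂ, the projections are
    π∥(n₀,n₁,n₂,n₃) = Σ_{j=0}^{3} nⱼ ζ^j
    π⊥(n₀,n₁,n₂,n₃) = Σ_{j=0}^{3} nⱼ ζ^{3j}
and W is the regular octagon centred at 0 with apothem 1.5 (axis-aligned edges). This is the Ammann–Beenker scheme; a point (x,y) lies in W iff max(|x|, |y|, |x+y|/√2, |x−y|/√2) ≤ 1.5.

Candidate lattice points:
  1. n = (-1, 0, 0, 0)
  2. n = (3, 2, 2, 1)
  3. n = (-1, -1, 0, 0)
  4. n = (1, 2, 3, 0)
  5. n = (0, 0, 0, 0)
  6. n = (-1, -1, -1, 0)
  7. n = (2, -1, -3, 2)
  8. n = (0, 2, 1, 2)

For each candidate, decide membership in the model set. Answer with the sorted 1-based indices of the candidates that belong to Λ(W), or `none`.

π⊥(n) = n₀ + n₁ζ³ + n₂ζ⁶ + n₃ζ⁹ where ζ = e^{iπ/4}.
#1 (-1, 0, 0, 0): internal (-1.00000, 0.00000); octagon support 1.00000 vs apothem 1.5 → ∈ W
#2 (3, 2, 2, 1): internal (2.29289, 0.12132); octagon support 2.29289 vs apothem 1.5 → ∉ W
#3 (-1, -1, 0, 0): internal (-0.29289, -0.70711); octagon support 0.70711 vs apothem 1.5 → ∈ W
#4 (1, 2, 3, 0): internal (-0.41421, -1.58579); octagon support 1.58579 vs apothem 1.5 → ∉ W
#5 (0, 0, 0, 0): internal (0.00000, 0.00000); octagon support 0.00000 vs apothem 1.5 → ∈ W
#6 (-1, -1, -1, 0): internal (-0.29289, 0.29289); octagon support 0.41421 vs apothem 1.5 → ∈ W
#7 (2, -1, -3, 2): internal (4.12132, 3.70711); octagon support 5.53553 vs apothem 1.5 → ∉ W
#8 (0, 2, 1, 2): internal (0.00000, 1.82843); octagon support 1.82843 vs apothem 1.5 → ∉ W

1, 3, 5, 6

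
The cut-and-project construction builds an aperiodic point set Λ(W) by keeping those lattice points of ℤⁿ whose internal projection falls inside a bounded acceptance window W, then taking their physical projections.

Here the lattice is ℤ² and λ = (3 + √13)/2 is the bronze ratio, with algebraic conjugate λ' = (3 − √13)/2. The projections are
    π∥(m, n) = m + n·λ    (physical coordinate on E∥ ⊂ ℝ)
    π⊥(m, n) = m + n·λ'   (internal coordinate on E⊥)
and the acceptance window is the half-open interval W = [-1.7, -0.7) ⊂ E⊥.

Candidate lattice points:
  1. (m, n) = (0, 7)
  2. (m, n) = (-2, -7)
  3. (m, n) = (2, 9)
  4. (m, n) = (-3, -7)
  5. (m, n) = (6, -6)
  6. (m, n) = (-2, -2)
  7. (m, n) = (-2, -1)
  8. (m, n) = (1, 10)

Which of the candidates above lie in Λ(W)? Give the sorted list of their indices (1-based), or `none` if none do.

3, 4, 6, 7

Compute λ' = (3−√13)/2 = -0.30278, so π⊥(m,n) = m -0.30278·n.
#1 (0,7): internal coord 0 + (7)·λ' = -2.11943; -2.11943 ∉ [-1.7, -0.7) → out
#2 (-2,-7): internal coord -2 + (-7)·λ' = +0.11943; +0.11943 ∉ [-1.7, -0.7) → out
#3 (2,9): internal coord 2 + (9)·λ' = -0.72498; -0.72498 ∈ [-1.7, -0.7) → IN Λ
#4 (-3,-7): internal coord -3 + (-7)·λ' = -0.88057; -0.88057 ∈ [-1.7, -0.7) → IN Λ
#5 (6,-6): internal coord 6 + (-6)·λ' = +7.81665; +7.81665 ∉ [-1.7, -0.7) → out
#6 (-2,-2): internal coord -2 + (-2)·λ' = -1.39445; -1.39445 ∈ [-1.7, -0.7) → IN Λ
#7 (-2,-1): internal coord -2 + (-1)·λ' = -1.69722; -1.69722 ∈ [-1.7, -0.7) → IN Λ
#8 (1,10): internal coord 1 + (10)·λ' = -2.02776; -2.02776 ∉ [-1.7, -0.7) → out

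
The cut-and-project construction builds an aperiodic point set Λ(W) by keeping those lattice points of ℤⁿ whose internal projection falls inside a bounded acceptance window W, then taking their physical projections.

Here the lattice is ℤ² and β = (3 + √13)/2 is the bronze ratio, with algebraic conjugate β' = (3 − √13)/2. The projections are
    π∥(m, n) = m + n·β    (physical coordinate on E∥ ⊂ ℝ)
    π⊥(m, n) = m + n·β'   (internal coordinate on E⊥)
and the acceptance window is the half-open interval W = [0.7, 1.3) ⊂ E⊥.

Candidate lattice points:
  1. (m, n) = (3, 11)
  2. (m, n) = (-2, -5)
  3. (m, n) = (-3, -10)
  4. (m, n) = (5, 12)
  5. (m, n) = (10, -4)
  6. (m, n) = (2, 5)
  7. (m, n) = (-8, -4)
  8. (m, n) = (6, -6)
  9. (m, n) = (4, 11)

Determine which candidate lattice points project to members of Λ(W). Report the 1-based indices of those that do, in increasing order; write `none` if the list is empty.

Numerically β ≈ 3.3028 and β' = −1/β ≈ -0.3028.
[1] lift (3,11): star map gives -0.3305; window check 0.7 ≤ -0.3305 < 1.3 is false → out
[2] lift (-2,-5): star map gives -0.4861; window check 0.7 ≤ -0.4861 < 1.3 is false → out
[3] lift (-3,-10): star map gives 0.0278; window check 0.7 ≤ 0.0278 < 1.3 is false → out
[4] lift (5,12): star map gives 1.3667; window check 0.7 ≤ 1.3667 < 1.3 is false → out
[5] lift (10,-4): star map gives 11.2111; window check 0.7 ≤ 11.2111 < 1.3 is false → out
[6] lift (2,5): star map gives 0.4861; window check 0.7 ≤ 0.4861 < 1.3 is false → out
[7] lift (-8,-4): star map gives -6.7889; window check 0.7 ≤ -6.7889 < 1.3 is false → out
[8] lift (6,-6): star map gives 7.8167; window check 0.7 ≤ 7.8167 < 1.3 is false → out
[9] lift (4,11): star map gives 0.6695; window check 0.7 ≤ 0.6695 < 1.3 is false → out

none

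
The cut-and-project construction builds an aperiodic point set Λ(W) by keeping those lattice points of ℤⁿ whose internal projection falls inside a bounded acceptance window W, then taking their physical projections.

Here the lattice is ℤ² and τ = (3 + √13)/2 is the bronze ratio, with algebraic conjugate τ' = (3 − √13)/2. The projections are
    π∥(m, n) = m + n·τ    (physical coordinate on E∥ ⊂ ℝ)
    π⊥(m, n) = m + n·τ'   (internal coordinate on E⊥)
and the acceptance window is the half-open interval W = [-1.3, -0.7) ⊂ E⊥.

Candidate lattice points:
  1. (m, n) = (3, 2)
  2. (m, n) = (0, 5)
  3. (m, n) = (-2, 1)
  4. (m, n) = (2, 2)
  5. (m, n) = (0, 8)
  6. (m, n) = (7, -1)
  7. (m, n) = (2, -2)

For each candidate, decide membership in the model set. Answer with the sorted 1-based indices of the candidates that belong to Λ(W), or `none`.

none

Compute τ' = (3−√13)/2 = -0.3028, so π⊥(m,n) = m -0.3028·n.
#1 (3,2): internal coord 3 + (2)·τ' = +2.3944; +2.3944 ∉ [-1.3, -0.7) → out
#2 (0,5): internal coord 0 + (5)·τ' = -1.5139; -1.5139 ∉ [-1.3, -0.7) → out
#3 (-2,1): internal coord -2 + (1)·τ' = -2.3028; -2.3028 ∉ [-1.3, -0.7) → out
#4 (2,2): internal coord 2 + (2)·τ' = +1.3944; +1.3944 ∉ [-1.3, -0.7) → out
#5 (0,8): internal coord 0 + (8)·τ' = -2.4222; -2.4222 ∉ [-1.3, -0.7) → out
#6 (7,-1): internal coord 7 + (-1)·τ' = +7.3028; +7.3028 ∉ [-1.3, -0.7) → out
#7 (2,-2): internal coord 2 + (-2)·τ' = +2.6056; +2.6056 ∉ [-1.3, -0.7) → out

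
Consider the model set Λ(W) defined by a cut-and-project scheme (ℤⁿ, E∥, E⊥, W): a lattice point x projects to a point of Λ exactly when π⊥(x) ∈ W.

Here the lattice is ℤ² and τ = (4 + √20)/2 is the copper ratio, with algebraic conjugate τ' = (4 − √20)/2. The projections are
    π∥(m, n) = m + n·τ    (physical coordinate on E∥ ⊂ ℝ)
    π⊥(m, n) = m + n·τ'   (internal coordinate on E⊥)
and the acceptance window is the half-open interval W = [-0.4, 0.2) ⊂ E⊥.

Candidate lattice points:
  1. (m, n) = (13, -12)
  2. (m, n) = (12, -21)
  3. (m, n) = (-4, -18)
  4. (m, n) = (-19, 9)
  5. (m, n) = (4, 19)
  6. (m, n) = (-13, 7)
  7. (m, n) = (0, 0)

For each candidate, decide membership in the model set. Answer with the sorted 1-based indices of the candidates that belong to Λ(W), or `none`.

Numerically τ ≈ 4.23607 and τ' = −1/τ ≈ -0.23607.
candidate 1: (m,n)=(13,-12) → π∥ = 13-12·τ ≈ -37.83282, π⊥ = 13-12·τ' ≈ 15.83282 ∉ [-0.4, 0.2) ⇒ out
candidate 2: (m,n)=(12,-21) → π∥ = 12-21·τ ≈ -76.95743, π⊥ = 12-21·τ' ≈ 16.95743 ∉ [-0.4, 0.2) ⇒ out
candidate 3: (m,n)=(-4,-18) → π∥ = -4-18·τ ≈ -80.24922, π⊥ = -4-18·τ' ≈ 0.24922 ∉ [-0.4, 0.2) ⇒ out
candidate 4: (m,n)=(-19,9) → π∥ = -19+9·τ ≈ 19.12461, π⊥ = -19+9·τ' ≈ -21.12461 ∉ [-0.4, 0.2) ⇒ out
candidate 5: (m,n)=(4,19) → π∥ = 4+19·τ ≈ 84.48529, π⊥ = 4+19·τ' ≈ -0.48529 ∉ [-0.4, 0.2) ⇒ out
candidate 6: (m,n)=(-13,7) → π∥ = -13+7·τ ≈ 16.65248, π⊥ = -13+7·τ' ≈ -14.65248 ∉ [-0.4, 0.2) ⇒ out
candidate 7: (m,n)=(0,0) → π∥ = 0+0·τ ≈ 0.00000, π⊥ = 0+0·τ' ≈ 0.00000 ∈ [-0.4, 0.2) ⇒ IN Λ

7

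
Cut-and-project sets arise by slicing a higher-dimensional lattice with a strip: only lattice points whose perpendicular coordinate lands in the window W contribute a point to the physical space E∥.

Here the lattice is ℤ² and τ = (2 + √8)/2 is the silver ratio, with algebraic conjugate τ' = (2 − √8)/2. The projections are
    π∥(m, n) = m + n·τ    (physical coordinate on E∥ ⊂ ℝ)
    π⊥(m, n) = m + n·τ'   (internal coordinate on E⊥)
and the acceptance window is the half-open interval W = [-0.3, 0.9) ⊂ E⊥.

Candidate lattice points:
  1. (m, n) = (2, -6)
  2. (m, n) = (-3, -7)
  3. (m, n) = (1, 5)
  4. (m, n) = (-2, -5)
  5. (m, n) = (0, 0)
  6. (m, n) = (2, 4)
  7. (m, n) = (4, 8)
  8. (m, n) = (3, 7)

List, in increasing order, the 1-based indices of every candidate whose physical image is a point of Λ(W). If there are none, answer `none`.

2, 4, 5, 6, 7, 8

Compute τ' = (2−√8)/2 = -0.4142, so π⊥(m,n) = m -0.4142·n.
[1] lift (2,-6): star map gives 4.4853; window check -0.3 ≤ 4.4853 < 0.9 is false → out
[2] lift (-3,-7): star map gives -0.1005; window check -0.3 ≤ -0.1005 < 0.9 is true → IN Λ
[3] lift (1,5): star map gives -1.0711; window check -0.3 ≤ -1.0711 < 0.9 is false → out
[4] lift (-2,-5): star map gives 0.0711; window check -0.3 ≤ 0.0711 < 0.9 is true → IN Λ
[5] lift (0,0): star map gives 0.0000; window check -0.3 ≤ 0.0000 < 0.9 is true → IN Λ
[6] lift (2,4): star map gives 0.3431; window check -0.3 ≤ 0.3431 < 0.9 is true → IN Λ
[7] lift (4,8): star map gives 0.6863; window check -0.3 ≤ 0.6863 < 0.9 is true → IN Λ
[8] lift (3,7): star map gives 0.1005; window check -0.3 ≤ 0.1005 < 0.9 is true → IN Λ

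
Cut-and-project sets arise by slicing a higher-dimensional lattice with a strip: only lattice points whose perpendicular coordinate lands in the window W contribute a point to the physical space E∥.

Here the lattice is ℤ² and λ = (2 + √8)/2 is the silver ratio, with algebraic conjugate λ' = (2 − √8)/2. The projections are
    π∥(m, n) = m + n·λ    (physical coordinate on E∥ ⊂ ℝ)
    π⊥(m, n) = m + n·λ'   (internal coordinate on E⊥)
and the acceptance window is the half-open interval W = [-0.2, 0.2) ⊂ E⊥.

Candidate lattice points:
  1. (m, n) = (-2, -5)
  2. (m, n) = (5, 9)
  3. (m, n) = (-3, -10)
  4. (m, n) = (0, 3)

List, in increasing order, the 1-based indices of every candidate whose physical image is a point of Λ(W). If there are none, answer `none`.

Numerically λ ≈ 2.41421 and λ' = −1/λ ≈ -0.41421.
#1 (-2,-5): internal coord -2 + (-5)·λ' = +0.07107; +0.07107 ∈ [-0.2, 0.2) → IN Λ
#2 (5,9): internal coord 5 + (9)·λ' = +1.27208; +1.27208 ∉ [-0.2, 0.2) → out
#3 (-3,-10): internal coord -3 + (-10)·λ' = +1.14214; +1.14214 ∉ [-0.2, 0.2) → out
#4 (0,3): internal coord 0 + (3)·λ' = -1.24264; -1.24264 ∉ [-0.2, 0.2) → out

1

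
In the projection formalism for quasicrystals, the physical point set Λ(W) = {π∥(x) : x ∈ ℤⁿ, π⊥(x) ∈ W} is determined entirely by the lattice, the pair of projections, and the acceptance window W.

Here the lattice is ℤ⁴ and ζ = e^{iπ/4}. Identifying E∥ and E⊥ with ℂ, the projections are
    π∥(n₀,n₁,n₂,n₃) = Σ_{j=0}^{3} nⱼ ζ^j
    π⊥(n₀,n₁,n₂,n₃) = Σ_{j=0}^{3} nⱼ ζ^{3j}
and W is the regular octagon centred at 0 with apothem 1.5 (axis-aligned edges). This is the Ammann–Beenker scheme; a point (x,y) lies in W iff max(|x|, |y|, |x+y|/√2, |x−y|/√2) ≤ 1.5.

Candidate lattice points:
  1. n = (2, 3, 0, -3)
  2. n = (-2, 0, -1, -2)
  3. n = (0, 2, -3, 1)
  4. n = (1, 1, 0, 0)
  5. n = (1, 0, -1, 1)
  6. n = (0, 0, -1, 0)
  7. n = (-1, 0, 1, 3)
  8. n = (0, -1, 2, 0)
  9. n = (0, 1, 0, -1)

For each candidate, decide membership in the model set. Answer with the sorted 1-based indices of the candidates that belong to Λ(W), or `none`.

With ζ = e^{iπ/4} the internal vectors are ζ^0,ζ^3,ζ^6,ζ^9.
candidate 1: n = (2, 3, 0, -3) → π⊥ ≈ (-2.24264, +0.00000); max(|x|,|y|,|x±y|/√2) = 2.24264 > 1.5 ⇒ ∉ W
candidate 2: n = (-2, 0, -1, -2) → π⊥ ≈ (-3.41421, -0.41421); max(|x|,|y|,|x±y|/√2) = 3.41421 > 1.5 ⇒ ∉ W
candidate 3: n = (0, 2, -3, 1) → π⊥ ≈ (-0.70711, +5.12132); max(|x|,|y|,|x±y|/√2) = 5.12132 > 1.5 ⇒ ∉ W
candidate 4: n = (1, 1, 0, 0) → π⊥ ≈ (+0.29289, +0.70711); max(|x|,|y|,|x±y|/√2) = 0.70711 ≤ 1.5 ⇒ ∈ W
candidate 5: n = (1, 0, -1, 1) → π⊥ ≈ (+1.70711, +1.70711); max(|x|,|y|,|x±y|/√2) = 2.41421 > 1.5 ⇒ ∉ W
candidate 6: n = (0, 0, -1, 0) → π⊥ ≈ (+0.00000, +1.00000); max(|x|,|y|,|x±y|/√2) = 1.00000 ≤ 1.5 ⇒ ∈ W
candidate 7: n = (-1, 0, 1, 3) → π⊥ ≈ (+1.12132, +1.12132); max(|x|,|y|,|x±y|/√2) = 1.58579 > 1.5 ⇒ ∉ W
candidate 8: n = (0, -1, 2, 0) → π⊥ ≈ (+0.70711, -2.70711); max(|x|,|y|,|x±y|/√2) = 2.70711 > 1.5 ⇒ ∉ W
candidate 9: n = (0, 1, 0, -1) → π⊥ ≈ (-1.41421, +0.00000); max(|x|,|y|,|x±y|/√2) = 1.41421 ≤ 1.5 ⇒ ∈ W

4, 6, 9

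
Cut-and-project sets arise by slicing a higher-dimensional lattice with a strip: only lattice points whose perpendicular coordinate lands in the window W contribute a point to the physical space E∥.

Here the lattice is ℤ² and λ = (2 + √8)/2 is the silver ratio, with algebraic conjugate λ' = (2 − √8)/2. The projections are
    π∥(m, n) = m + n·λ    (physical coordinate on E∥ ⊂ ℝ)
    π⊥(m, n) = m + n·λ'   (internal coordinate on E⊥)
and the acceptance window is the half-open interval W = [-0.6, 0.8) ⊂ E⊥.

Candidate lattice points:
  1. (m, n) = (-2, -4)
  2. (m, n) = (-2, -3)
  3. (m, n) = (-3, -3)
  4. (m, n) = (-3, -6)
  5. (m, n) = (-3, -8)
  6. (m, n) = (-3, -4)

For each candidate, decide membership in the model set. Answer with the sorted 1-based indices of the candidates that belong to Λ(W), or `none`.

λ' = (2−√8)/2 ≈ -0.41421.
#1 (-2,-4): internal coord -2 + (-4)·λ' = -0.34315; -0.34315 ∈ [-0.6, 0.8) → IN Λ
#2 (-2,-3): internal coord -2 + (-3)·λ' = -0.75736; -0.75736 ∉ [-0.6, 0.8) → out
#3 (-3,-3): internal coord -3 + (-3)·λ' = -1.75736; -1.75736 ∉ [-0.6, 0.8) → out
#4 (-3,-6): internal coord -3 + (-6)·λ' = -0.51472; -0.51472 ∈ [-0.6, 0.8) → IN Λ
#5 (-3,-8): internal coord -3 + (-8)·λ' = +0.31371; +0.31371 ∈ [-0.6, 0.8) → IN Λ
#6 (-3,-4): internal coord -3 + (-4)·λ' = -1.34315; -1.34315 ∉ [-0.6, 0.8) → out

1, 4, 5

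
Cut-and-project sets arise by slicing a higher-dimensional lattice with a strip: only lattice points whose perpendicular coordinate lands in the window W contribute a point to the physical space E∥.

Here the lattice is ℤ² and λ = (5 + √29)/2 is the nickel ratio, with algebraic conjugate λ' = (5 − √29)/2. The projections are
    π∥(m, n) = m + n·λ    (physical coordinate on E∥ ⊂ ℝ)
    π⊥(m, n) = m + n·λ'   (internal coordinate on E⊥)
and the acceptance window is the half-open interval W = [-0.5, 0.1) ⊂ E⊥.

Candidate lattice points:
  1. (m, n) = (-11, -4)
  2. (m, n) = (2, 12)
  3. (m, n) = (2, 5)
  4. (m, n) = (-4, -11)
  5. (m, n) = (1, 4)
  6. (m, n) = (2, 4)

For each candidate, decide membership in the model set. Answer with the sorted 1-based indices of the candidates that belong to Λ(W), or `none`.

2

Compute λ' = (5−√29)/2 = -0.192582, so π⊥(m,n) = m -0.192582·n.
candidate 1: (m,n)=(-11,-4) → π∥ = -11-4·λ ≈ -31.770330, π⊥ = -11-4·λ' ≈ -10.229670 ∉ [-0.5, 0.1) ⇒ out
candidate 2: (m,n)=(2,12) → π∥ = 2+12·λ ≈ 64.310989, π⊥ = 2+12·λ' ≈ -0.310989 ∈ [-0.5, 0.1) ⇒ IN Λ
candidate 3: (m,n)=(2,5) → π∥ = 2+5·λ ≈ 27.962912, π⊥ = 2+5·λ' ≈ 1.037088 ∉ [-0.5, 0.1) ⇒ out
candidate 4: (m,n)=(-4,-11) → π∥ = -4-11·λ ≈ -61.118406, π⊥ = -4-11·λ' ≈ -1.881594 ∉ [-0.5, 0.1) ⇒ out
candidate 5: (m,n)=(1,4) → π∥ = 1+4·λ ≈ 21.770330, π⊥ = 1+4·λ' ≈ 0.229670 ∉ [-0.5, 0.1) ⇒ out
candidate 6: (m,n)=(2,4) → π∥ = 2+4·λ ≈ 22.770330, π⊥ = 2+4·λ' ≈ 1.229670 ∉ [-0.5, 0.1) ⇒ out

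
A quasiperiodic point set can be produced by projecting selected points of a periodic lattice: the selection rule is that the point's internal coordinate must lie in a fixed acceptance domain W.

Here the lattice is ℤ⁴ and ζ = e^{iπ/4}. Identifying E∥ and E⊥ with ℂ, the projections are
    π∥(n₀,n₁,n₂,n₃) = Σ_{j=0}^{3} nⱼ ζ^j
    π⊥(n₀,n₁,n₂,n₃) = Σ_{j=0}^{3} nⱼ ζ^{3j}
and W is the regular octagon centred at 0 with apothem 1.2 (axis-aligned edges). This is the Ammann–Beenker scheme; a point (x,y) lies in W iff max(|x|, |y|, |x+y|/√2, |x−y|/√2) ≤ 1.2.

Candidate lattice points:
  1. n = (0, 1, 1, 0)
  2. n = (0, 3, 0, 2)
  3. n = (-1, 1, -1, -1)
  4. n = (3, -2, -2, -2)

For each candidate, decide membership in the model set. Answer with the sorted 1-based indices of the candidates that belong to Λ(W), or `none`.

Internal map: ζ^{3j} for j=0..3 gives (1,0), (−√2/2,√2/2), (0,−1), (√2/2,√2/2).
candidate 1: n = (0, 1, 1, 0) → π⊥ ≈ (-0.7071, -0.2929); max(|x|,|y|,|x±y|/√2) = 0.7071 ≤ 1.2 ⇒ ∈ W
candidate 2: n = (0, 3, 0, 2) → π⊥ ≈ (-0.7071, +3.5355); max(|x|,|y|,|x±y|/√2) = 3.5355 > 1.2 ⇒ ∉ W
candidate 3: n = (-1, 1, -1, -1) → π⊥ ≈ (-2.4142, +1.0000); max(|x|,|y|,|x±y|/√2) = 2.4142 > 1.2 ⇒ ∉ W
candidate 4: n = (3, -2, -2, -2) → π⊥ ≈ (+3.0000, -0.8284); max(|x|,|y|,|x±y|/√2) = 3.0000 > 1.2 ⇒ ∉ W

1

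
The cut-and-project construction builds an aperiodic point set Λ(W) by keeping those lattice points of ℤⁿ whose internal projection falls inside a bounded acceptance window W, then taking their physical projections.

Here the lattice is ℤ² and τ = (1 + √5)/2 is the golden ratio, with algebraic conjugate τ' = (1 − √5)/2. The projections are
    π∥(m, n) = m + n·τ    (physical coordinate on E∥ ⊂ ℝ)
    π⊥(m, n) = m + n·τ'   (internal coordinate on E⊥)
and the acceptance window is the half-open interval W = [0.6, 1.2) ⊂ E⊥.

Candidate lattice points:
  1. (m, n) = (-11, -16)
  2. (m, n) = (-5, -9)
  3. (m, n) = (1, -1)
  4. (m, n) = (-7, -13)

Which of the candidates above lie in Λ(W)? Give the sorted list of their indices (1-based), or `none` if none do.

4

τ' = (1−√5)/2 ≈ -0.61803.
candidate 1: (m,n)=(-11,-16) → π∥ = -11-16·τ ≈ -36.88854, π⊥ = -11-16·τ' ≈ -1.11146 ∉ [0.6, 1.2) ⇒ out
candidate 2: (m,n)=(-5,-9) → π∥ = -5-9·τ ≈ -19.56231, π⊥ = -5-9·τ' ≈ 0.56231 ∉ [0.6, 1.2) ⇒ out
candidate 3: (m,n)=(1,-1) → π∥ = 1-1·τ ≈ -0.61803, π⊥ = 1-1·τ' ≈ 1.61803 ∉ [0.6, 1.2) ⇒ out
candidate 4: (m,n)=(-7,-13) → π∥ = -7-13·τ ≈ -28.03444, π⊥ = -7-13·τ' ≈ 1.03444 ∈ [0.6, 1.2) ⇒ IN Λ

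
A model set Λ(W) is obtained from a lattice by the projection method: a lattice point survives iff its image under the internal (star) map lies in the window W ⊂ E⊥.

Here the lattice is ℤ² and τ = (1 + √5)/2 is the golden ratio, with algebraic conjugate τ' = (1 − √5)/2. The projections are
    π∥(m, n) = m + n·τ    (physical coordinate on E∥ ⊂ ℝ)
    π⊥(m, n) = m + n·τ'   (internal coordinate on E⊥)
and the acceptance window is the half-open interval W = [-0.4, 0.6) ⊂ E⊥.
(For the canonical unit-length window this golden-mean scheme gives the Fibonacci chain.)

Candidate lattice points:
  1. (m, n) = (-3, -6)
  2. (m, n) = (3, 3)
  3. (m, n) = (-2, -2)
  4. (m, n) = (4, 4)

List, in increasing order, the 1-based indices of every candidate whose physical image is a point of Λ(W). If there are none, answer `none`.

none

τ' = (1−√5)/2 ≈ -0.618034.
#1 (-3,-6): internal coord -3 + (-6)·τ' = +0.708204; +0.708204 ∉ [-0.4, 0.6) → out
#2 (3,3): internal coord 3 + (3)·τ' = +1.145898; +1.145898 ∉ [-0.4, 0.6) → out
#3 (-2,-2): internal coord -2 + (-2)·τ' = -0.763932; -0.763932 ∉ [-0.4, 0.6) → out
#4 (4,4): internal coord 4 + (4)·τ' = +1.527864; +1.527864 ∉ [-0.4, 0.6) → out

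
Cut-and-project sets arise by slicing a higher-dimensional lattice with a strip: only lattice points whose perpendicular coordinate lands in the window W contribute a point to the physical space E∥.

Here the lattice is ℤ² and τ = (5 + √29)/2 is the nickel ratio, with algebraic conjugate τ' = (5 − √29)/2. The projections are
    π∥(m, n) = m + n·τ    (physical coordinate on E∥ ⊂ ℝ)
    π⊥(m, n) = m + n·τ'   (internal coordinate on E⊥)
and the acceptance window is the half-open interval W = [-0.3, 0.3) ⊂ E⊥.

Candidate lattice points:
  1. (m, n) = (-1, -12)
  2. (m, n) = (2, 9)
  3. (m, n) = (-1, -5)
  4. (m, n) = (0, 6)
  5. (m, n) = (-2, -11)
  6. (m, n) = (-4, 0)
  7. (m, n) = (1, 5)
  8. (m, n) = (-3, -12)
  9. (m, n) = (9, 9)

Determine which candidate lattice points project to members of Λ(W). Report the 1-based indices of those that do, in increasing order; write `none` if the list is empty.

Numerically τ ≈ 5.1926 and τ' = −1/τ ≈ -0.1926.
#1 (-1,-12): internal coord -1 + (-12)·τ' = +1.3110; +1.3110 ∉ [-0.3, 0.3) → out
#2 (2,9): internal coord 2 + (9)·τ' = +0.2668; +0.2668 ∈ [-0.3, 0.3) → IN Λ
#3 (-1,-5): internal coord -1 + (-5)·τ' = -0.0371; -0.0371 ∈ [-0.3, 0.3) → IN Λ
#4 (0,6): internal coord 0 + (6)·τ' = -1.1555; -1.1555 ∉ [-0.3, 0.3) → out
#5 (-2,-11): internal coord -2 + (-11)·τ' = +0.1184; +0.1184 ∈ [-0.3, 0.3) → IN Λ
#6 (-4,0): internal coord -4 + (0)·τ' = -4.0000; -4.0000 ∉ [-0.3, 0.3) → out
#7 (1,5): internal coord 1 + (5)·τ' = +0.0371; +0.0371 ∈ [-0.3, 0.3) → IN Λ
#8 (-3,-12): internal coord -3 + (-12)·τ' = -0.6890; -0.6890 ∉ [-0.3, 0.3) → out
#9 (9,9): internal coord 9 + (9)·τ' = +7.2668; +7.2668 ∉ [-0.3, 0.3) → out

2, 3, 5, 7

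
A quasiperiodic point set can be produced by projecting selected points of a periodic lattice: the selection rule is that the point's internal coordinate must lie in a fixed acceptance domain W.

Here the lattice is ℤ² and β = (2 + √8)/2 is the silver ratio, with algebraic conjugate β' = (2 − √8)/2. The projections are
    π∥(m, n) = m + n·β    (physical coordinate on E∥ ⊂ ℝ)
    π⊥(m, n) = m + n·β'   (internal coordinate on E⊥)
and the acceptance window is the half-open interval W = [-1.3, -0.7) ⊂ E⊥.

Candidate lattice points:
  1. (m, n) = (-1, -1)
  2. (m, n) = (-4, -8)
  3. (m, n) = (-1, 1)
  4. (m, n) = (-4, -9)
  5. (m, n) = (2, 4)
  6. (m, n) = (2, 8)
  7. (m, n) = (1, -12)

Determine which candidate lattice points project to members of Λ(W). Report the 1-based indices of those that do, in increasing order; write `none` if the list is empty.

none

β' = (2−√8)/2 ≈ -0.414214.
#1 (-1,-1): internal coord -1 + (-1)·β' = -0.585786; -0.585786 ∉ [-1.3, -0.7) → out
#2 (-4,-8): internal coord -4 + (-8)·β' = -0.686292; -0.686292 ∉ [-1.3, -0.7) → out
#3 (-1,1): internal coord -1 + (1)·β' = -1.414214; -1.414214 ∉ [-1.3, -0.7) → out
#4 (-4,-9): internal coord -4 + (-9)·β' = -0.272078; -0.272078 ∉ [-1.3, -0.7) → out
#5 (2,4): internal coord 2 + (4)·β' = +0.343146; +0.343146 ∉ [-1.3, -0.7) → out
#6 (2,8): internal coord 2 + (8)·β' = -1.313708; -1.313708 ∉ [-1.3, -0.7) → out
#7 (1,-12): internal coord 1 + (-12)·β' = +5.970563; +5.970563 ∉ [-1.3, -0.7) → out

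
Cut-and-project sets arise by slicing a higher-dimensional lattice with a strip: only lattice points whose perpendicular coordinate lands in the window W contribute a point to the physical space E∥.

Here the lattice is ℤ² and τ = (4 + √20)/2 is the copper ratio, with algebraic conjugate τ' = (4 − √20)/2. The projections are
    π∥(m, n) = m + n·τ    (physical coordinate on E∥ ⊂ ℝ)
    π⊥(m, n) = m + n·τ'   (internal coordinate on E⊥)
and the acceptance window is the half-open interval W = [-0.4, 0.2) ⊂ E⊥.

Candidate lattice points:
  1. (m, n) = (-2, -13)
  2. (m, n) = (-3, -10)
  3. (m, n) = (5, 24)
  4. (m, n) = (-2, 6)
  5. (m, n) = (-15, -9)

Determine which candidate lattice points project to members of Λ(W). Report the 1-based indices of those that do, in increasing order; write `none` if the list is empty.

τ' = (4−√20)/2 ≈ -0.236068.
#1 (-2,-13): internal coord -2 + (-13)·τ' = +1.068884; +1.068884 ∉ [-0.4, 0.2) → out
#2 (-3,-10): internal coord -3 + (-10)·τ' = -0.639320; -0.639320 ∉ [-0.4, 0.2) → out
#3 (5,24): internal coord 5 + (24)·τ' = -0.665631; -0.665631 ∉ [-0.4, 0.2) → out
#4 (-2,6): internal coord -2 + (6)·τ' = -3.416408; -3.416408 ∉ [-0.4, 0.2) → out
#5 (-15,-9): internal coord -15 + (-9)·τ' = -12.875388; -12.875388 ∉ [-0.4, 0.2) → out

none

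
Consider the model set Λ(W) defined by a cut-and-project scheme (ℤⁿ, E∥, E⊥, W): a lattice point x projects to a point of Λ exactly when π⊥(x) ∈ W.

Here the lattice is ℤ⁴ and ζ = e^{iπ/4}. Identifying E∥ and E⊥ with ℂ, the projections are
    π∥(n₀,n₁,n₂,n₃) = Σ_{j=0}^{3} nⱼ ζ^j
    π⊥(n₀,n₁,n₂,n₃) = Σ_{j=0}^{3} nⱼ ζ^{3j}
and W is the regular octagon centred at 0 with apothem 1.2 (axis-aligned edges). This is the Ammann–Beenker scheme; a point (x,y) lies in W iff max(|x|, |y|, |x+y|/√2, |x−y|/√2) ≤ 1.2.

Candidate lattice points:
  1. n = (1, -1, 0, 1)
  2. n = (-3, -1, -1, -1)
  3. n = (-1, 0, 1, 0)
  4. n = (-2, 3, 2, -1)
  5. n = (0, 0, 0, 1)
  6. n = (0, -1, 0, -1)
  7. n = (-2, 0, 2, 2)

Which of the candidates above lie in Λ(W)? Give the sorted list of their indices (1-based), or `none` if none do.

With ζ = e^{iπ/4} the internal vectors are ζ^0,ζ^3,ζ^6,ζ^9.
#1 (1, -1, 0, 1): internal (2.414214, 0.000000); octagon support 2.414214 vs apothem 1.2 → ∉ W
#2 (-3, -1, -1, -1): internal (-3.000000, -0.414214); octagon support 3.000000 vs apothem 1.2 → ∉ W
#3 (-1, 0, 1, 0): internal (-1.000000, -1.000000); octagon support 1.414214 vs apothem 1.2 → ∉ W
#4 (-2, 3, 2, -1): internal (-4.828427, -0.585786); octagon support 4.828427 vs apothem 1.2 → ∉ W
#5 (0, 0, 0, 1): internal (0.707107, 0.707107); octagon support 1.000000 vs apothem 1.2 → ∈ W
#6 (0, -1, 0, -1): internal (0.000000, -1.414214); octagon support 1.414214 vs apothem 1.2 → ∉ W
#7 (-2, 0, 2, 2): internal (-0.585786, -0.585786); octagon support 0.828427 vs apothem 1.2 → ∈ W

5, 7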